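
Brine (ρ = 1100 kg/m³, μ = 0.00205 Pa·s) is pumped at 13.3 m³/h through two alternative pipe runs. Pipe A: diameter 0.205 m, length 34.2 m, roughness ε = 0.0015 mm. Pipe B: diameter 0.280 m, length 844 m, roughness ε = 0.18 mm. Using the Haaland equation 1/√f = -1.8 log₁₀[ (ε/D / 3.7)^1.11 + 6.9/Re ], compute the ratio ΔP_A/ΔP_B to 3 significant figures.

Pipe A: V = Q/A = 0.003694/0.03301 = 0.1119 m/s; Re = 1.231e+04; ε/D = 7.32e-06; Haaland → f = 0.0292; ΔP_A = f(L/D)(ρV²/2) = 33.57 Pa.
Pipe B: V = Q/A = 0.003694/0.06158 = 0.06 m/s; Re = 9014; ε/D = 0.000643; Haaland → f = 0.03254; ΔP_B = f(L/D)(ρV²/2) = 194.2 Pa.
ΔP_A/ΔP_B = 33.57/194.2 = 0.173.

ΔP_A/ΔP_B ≈ 0.173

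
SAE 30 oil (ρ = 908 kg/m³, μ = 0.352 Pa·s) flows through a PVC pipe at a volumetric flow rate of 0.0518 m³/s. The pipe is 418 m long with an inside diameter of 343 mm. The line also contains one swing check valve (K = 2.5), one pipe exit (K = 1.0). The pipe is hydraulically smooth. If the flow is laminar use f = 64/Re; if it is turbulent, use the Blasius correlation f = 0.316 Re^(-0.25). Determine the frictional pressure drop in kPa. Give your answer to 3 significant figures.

ΔP ≈ 22.9 kPa

Cross-sectional area A = πD²/4 = π(0.343)²/4 = 0.0924 m²; mean velocity V = Q/A = 0.0518/0.0924 = 0.5606 m/s.
Reynolds number Re = ρVD/μ = 908 · 0.5606 · 0.343 / 0.352 = 496.
Re < 2300 → laminar flow, so f = 64/Re = 64/496 = 0.129 (the turbulent correlation is not needed).
Total minor-loss coefficient ΣK = 1·2.5 + 1·1 = 3.5.
ΔP = [f·L/D + ΣK]·(ρV²/2) = [0.129·418/0.343 + 3.5]·(908·0.5606²/2) = [157.2 + 3.5]·142.7 = 2.293e+04 Pa.
ΔP = 2.293e+04 Pa = 22.9 kPa.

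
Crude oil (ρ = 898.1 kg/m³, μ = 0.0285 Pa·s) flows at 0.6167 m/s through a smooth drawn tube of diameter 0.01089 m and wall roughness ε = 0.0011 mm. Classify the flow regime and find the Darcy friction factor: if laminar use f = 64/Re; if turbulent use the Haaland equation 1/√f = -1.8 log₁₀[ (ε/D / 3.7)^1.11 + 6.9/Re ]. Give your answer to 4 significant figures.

f ≈ 0.3024

Re = ρVD/μ = 898.1·0.6167·0.01089/0.0285 = 211.6.
Re < 2300 → laminar, so f = 64/Re = 0.3024 (roughness is irrelevant in laminar flow).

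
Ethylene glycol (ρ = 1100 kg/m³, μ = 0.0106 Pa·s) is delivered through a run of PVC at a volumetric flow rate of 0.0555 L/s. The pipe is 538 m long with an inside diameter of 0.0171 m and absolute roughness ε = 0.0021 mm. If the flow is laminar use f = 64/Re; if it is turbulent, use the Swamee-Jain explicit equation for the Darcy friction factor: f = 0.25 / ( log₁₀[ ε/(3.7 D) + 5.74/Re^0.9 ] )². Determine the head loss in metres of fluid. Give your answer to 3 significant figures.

Q = 0.0555 L/s = 0.0555/1000 = 5.55e-05 m³/s.
Cross-sectional area A = πD²/4 = π(0.0171)²/4 = 0.0002297 m²; mean velocity V = Q/A = 5.55e-05/0.0002297 = 0.2417 m/s.
Reynolds number Re = ρVD/μ = 1100 · 0.2417 · 0.0171 / 0.0106 = 428.8.
Re < 2300 → laminar flow, so f = 64/Re = 64/428.8 = 0.1492 (the turbulent correlation is not needed).
Darcy-Weisbach: ΔP = f(L/D)(ρV²/2) = 0.1492·(538/0.0171)·(1100·0.2417²/2) = 0.1492·3.146e+04·32.12 = 1.508e+05 Pa.
Head loss h_f = ΔP/(ρg) = 1.508e+05/(1100·9.81) = 14.0 m.

h_f ≈ 14.0 m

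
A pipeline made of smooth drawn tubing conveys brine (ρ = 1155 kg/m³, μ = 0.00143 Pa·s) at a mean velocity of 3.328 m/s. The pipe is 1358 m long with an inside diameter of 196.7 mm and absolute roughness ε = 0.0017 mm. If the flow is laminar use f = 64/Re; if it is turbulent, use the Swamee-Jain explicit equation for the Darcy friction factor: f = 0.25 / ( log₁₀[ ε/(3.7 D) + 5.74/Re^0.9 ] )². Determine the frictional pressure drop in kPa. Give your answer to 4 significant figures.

ΔP ≈ 578.7 kPa

Reynolds number Re = ρVD/μ = 1155 · 3.328 · 0.1967 / 0.00143 = 5.287e+05.
Re > 4000 → turbulent. Relative roughness ε/D = 1.7e-06/0.1967 = 8.64e-06. Swamee-Jain: f = 0.25/(log₁₀[8.64e-06/3.7 + 5.74/5.287e+05^0.9])² = 0.25/(log₁₀[2.34e-06 + 4.06e-05])² = 0.25/(-4.368)² = 0.01311.
Darcy-Weisbach: ΔP = f(L/D)(ρV²/2) = 0.01311·(1358/0.1967)·(1155·3.328²/2) = 0.01311·6904·6396 = 5.787e+05 Pa.
ΔP = 5.787e+05 Pa = 578.7 kPa.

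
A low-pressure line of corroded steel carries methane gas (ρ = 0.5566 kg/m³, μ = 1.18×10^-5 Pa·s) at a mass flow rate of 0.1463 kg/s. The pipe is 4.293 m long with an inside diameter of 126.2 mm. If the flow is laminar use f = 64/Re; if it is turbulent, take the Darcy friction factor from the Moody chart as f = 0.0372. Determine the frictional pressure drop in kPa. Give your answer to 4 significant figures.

A = πD²/4 = π(0.1262)²/4 = 0.01251 m²; mean velocity V = ṁ/(ρA) = 0.1463/(0.5566 · 0.01251) = 21.01 m/s.
Reynolds number Re = ρVD/μ = 0.5566 · 21.01 · 0.1262 / 1.18e-05 = 1.251e+05.
Re > 4000 → turbulent; use the Moody-chart value f = 0.0372.
Darcy-Weisbach: ΔP = f(L/D)(ρV²/2) = 0.0372·(4.293/0.1262)·(0.5566·21.01²/2) = 0.0372·34.02·122.9 = 155.5 Pa.
ΔP = 155.5 Pa = 0.1555 kPa.

ΔP ≈ 0.1555 kPa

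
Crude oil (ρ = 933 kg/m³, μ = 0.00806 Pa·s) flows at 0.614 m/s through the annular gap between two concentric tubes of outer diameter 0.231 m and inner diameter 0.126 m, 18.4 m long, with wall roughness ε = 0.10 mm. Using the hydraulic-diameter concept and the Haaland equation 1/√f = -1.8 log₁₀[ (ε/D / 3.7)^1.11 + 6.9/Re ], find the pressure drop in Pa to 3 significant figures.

Hydraulic diameter D_h = 4A/P = D_o - D_i = 0.231 - 0.126 = 0.105 m.
Re = ρVD_h/μ = 933·0.614·0.105/0.00806 = 7463.
ε/D_h = 0.0001/0.105 = 0.000952; Haaland gives 1/√f = -1.8 log₁₀[0.000104+0.000925] = 5.378, so f = 0.03457.
ΔP = f(L/D_h)(ρV²/2) = 0.03457·18.4/0.105·175.9 = 1065 Pa.

ΔP ≈ 1070 Pa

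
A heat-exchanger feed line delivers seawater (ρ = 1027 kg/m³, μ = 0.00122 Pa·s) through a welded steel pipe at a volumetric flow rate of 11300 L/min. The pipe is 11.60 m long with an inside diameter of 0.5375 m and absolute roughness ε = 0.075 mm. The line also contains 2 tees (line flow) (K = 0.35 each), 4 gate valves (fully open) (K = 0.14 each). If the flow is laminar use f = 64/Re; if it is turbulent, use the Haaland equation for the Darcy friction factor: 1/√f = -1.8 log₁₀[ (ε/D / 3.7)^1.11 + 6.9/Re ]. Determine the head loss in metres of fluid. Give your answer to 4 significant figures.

h_f ≈ 0.05572 m

Q = 11300 L/min = 11300/60000 = 0.1883 m³/s.
Cross-sectional area A = πD²/4 = π(0.5375)²/4 = 0.2269 m²; mean velocity V = Q/A = 0.1883/0.2269 = 0.83 m/s.
Reynolds number Re = ρVD/μ = 1027 · 0.83 · 0.5375 / 0.00122 = 3.756e+05.
Re > 4000 → turbulent. Relative roughness ε/D = 7.5e-05/0.5375 = 0.00014. Haaland: 1/√f = -1.8 log₁₀[(0.00014/3.7)^1.11 + 6.9/3.756e+05] = -1.8 log₁₀[1.23e-05 + 1.84e-05] = 8.124, so f = 0.01515.
Total minor-loss coefficient ΣK = 2·0.35 + 4·0.14 = 1.26.
ΔP = [f·L/D + ΣK]·(ρV²/2) = [0.01515·11.6/0.5375 + 1.26]·(1027·0.83²/2) = [0.327 + 1.26]·353.8 = 561.4 Pa.
Head loss h_f = ΔP/(ρg) = 561.4/(1027·9.81) = 0.05572 m.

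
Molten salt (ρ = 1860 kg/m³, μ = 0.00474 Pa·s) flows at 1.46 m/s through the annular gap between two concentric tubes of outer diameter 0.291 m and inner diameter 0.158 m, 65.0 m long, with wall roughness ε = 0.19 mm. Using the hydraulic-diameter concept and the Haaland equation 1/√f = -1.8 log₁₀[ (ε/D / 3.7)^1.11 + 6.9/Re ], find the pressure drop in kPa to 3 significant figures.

ΔP ≈ 23.1 kPa

Hydraulic diameter D_h = 4A/P = D_o - D_i = 0.291 - 0.158 = 0.133 m.
Re = ρVD_h/μ = 1860·1.46·0.133/0.00474 = 7.62e+04.
ε/D_h = 0.00019/0.133 = 0.00143; Haaland gives 1/√f = -1.8 log₁₀[0.000163+9.06e-05] = 6.474, so f = 0.02386.
ΔP = f(L/D_h)(ρV²/2) = 0.02386·65/0.133·1982 = 2.312e+04 Pa.
ΔP = 23.1 kPa.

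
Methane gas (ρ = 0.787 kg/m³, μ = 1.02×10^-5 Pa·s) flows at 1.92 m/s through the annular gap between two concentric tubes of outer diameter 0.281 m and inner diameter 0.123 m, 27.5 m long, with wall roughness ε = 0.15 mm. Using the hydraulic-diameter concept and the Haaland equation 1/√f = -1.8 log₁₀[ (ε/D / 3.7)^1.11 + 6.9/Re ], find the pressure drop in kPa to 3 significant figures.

Hydraulic diameter D_h = 4A/P = D_o - D_i = 0.281 - 0.123 = 0.158 m.
Re = ρVD_h/μ = 0.787·1.92·0.158/1.02e-05 = 2.341e+04.
ε/D_h = 0.00015/0.158 = 0.000949; Haaland gives 1/√f = -1.8 log₁₀[0.000103+0.000295] = 6.12, so f = 0.0267.
ΔP = f(L/D_h)(ρV²/2) = 0.0267·27.5/0.158·1.451 = 6.741 Pa.
ΔP = 0.00674 kPa.

ΔP ≈ 0.00674 kPa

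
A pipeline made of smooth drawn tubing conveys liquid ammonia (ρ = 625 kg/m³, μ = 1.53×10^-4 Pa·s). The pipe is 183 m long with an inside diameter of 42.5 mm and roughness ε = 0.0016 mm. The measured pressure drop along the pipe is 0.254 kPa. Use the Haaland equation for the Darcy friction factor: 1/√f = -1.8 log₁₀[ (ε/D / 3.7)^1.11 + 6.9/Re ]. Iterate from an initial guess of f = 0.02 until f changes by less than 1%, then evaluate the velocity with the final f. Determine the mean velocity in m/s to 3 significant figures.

Rearranging Darcy-Weisbach: V = √(2·ΔP·D/(f·L·ρ)). With ε/D = 1.6e-06/0.0425 = 3.76e-05, iterate starting from f = 0.02:
  f = 0.02 → V = √(2·254·0.0425/(0.02·183·625)) = 0.09715 m/s; Re = ρVD/μ = 1.687e+04; f → 0.02693
  f = 0.02693 → V = 0.08372 m/s; Re = 1.453e+04; f → 0.02799
  f = 0.02799 → V = 0.08213 m/s; Re = 1.426e+04; f → 0.02813
Converged (Δf/f < 1%). With the final f = 0.02813: V = √(2·254·0.0425/(0.02813·183·625)) = 0.08192 m/s.

V ≈ 0.0819 m/s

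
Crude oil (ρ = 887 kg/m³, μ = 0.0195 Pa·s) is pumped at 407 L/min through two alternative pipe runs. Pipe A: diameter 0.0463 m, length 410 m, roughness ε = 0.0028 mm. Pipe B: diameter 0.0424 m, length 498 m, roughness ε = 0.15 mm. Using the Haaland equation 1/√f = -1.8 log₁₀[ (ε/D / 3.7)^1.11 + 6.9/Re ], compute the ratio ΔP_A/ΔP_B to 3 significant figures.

ΔP_A/ΔP_B ≈ 0.476

Pipe A: V = Q/A = 0.006783/0.001684 = 4.029 m/s; Re = 8485; ε/D = 6.05e-05; Haaland → f = 0.03238; ΔP_A = f(L/D)(ρV²/2) = 2.064e+06 Pa.
Pipe B: V = Q/A = 0.006783/0.001412 = 4.804 m/s; Re = 9266; ε/D = 0.00354; Haaland → f = 0.03609; ΔP_B = f(L/D)(ρV²/2) = 4.338e+06 Pa.
ΔP_A/ΔP_B = 2.064e+06/4.338e+06 = 0.476.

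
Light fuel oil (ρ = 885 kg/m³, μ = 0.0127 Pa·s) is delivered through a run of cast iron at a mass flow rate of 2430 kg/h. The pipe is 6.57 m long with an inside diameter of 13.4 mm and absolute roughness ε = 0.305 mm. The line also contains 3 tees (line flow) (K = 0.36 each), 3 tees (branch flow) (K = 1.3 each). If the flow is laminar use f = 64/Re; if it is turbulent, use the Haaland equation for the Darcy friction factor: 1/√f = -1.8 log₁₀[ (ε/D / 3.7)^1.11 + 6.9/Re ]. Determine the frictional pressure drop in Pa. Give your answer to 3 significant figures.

ΔP ≈ 431000 Pa

ṁ = 2430 kg/h = 2430/3600 = 0.675 kg/s.
A = πD²/4 = π(0.0134)²/4 = 0.000141 m²; mean velocity V = ṁ/(ρA) = 0.675/(885 · 0.000141) = 5.408 m/s.
Reynolds number Re = ρVD/μ = 885 · 5.408 · 0.0134 / 0.0127 = 5050.
Re > 4000 → turbulent. Relative roughness ε/D = 0.000305/0.0134 = 0.0228. Haaland: 1/√f = -1.8 log₁₀[(0.0228/3.7)^1.11 + 6.9/5050] = -1.8 log₁₀[0.00351 + 0.00137] = 4.161, so f = 0.05776.
Total minor-loss coefficient ΣK = 3·0.36 + 3·1.3 = 4.98.
ΔP = [f·L/D + ΣK]·(ρV²/2) = [0.05776·6.57/0.0134 + 4.98]·(885·5.408²/2) = [28.32 + 4.98]·1.294e+04 = 4.31e+05 Pa.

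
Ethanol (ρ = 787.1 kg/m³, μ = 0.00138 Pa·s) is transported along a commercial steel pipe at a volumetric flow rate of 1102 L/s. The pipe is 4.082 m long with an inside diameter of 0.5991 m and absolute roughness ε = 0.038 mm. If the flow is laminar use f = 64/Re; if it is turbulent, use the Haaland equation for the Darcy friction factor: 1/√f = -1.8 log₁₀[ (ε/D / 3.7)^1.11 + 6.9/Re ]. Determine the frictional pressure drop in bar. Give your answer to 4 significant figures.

ΔP ≈ 0.005085 bar

Q = 1102 L/s = 1102/1000 = 1.102 m³/s.
Cross-sectional area A = πD²/4 = π(0.5991)²/4 = 0.2819 m²; mean velocity V = Q/A = 1.102/0.2819 = 3.909 m/s.
Reynolds number Re = ρVD/μ = 787.1 · 3.909 · 0.5991 / 0.00138 = 1.336e+06.
Re > 4000 → turbulent. Relative roughness ε/D = 3.8e-05/0.5991 = 6.34e-05. Haaland: 1/√f = -1.8 log₁₀[(6.34e-05/3.7)^1.11 + 6.9/1.336e+06] = -1.8 log₁₀[5.13e-06 + 5.17e-06] = 8.977, so f = 0.01241.
Darcy-Weisbach: ΔP = f(L/D)(ρV²/2) = 0.01241·(4.082/0.5991)·(787.1·3.909²/2) = 0.01241·6.814·6014 = 508.5 Pa.
ΔP = 508.5 Pa = 0.005085 bar.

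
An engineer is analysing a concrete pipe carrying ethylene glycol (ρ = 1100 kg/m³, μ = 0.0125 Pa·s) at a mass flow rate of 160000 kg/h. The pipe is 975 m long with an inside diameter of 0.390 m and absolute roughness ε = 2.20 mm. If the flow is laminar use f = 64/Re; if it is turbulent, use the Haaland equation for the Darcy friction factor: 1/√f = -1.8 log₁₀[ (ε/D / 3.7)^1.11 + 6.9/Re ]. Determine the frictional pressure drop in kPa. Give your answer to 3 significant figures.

ΔP ≈ 5.88 kPa

ṁ = 160000 kg/h = 160000/3600 = 44.44 kg/s.
A = πD²/4 = π(0.39)²/4 = 0.1195 m²; mean velocity V = ṁ/(ρA) = 44.44/(1100 · 0.1195) = 0.3382 m/s.
Reynolds number Re = ρVD/μ = 1100 · 0.3382 · 0.39 / 0.0125 = 1.161e+04.
Re > 4000 → turbulent. Relative roughness ε/D = 0.0022/0.39 = 0.00564. Haaland: 1/√f = -1.8 log₁₀[(0.00564/3.7)^1.11 + 6.9/1.161e+04] = -1.8 log₁₀[0.000747 + 0.000594] = 5.17, so f = 0.03741.
Darcy-Weisbach: ΔP = f(L/D)(ρV²/2) = 0.03741·(975/0.39)·(1100·0.3382²/2) = 0.03741·2500·62.92 = 5884 Pa.
ΔP = 5884 Pa = 5.88 kPa.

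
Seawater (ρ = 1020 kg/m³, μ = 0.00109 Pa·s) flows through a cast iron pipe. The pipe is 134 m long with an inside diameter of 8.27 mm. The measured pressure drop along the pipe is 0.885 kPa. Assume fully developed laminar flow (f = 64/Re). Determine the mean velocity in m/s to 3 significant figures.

For laminar flow, f = 64/Re with Re = ρVD/μ, so Darcy-Weisbach reduces to ΔP = 32μLV/D². Solving for V: V = ΔP·D²/(32μL) = 885·(0.00827)²/(32·0.00109·134) = 0.01295 m/s.
Check: Re = ρVD/μ = 1020·0.01295·0.00827/0.00109 = 100.2 < 2300, so the laminar assumption holds.

V ≈ 0.0130 m/s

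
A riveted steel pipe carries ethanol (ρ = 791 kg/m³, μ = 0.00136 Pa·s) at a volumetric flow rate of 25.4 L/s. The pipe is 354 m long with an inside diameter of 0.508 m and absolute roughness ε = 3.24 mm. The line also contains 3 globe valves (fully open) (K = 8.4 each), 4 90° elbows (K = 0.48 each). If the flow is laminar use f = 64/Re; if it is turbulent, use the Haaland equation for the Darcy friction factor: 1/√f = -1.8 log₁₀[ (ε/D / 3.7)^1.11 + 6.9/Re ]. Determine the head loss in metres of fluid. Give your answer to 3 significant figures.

h_f ≈ 0.0411 m

Q = 25.4 L/s = 25.4/1000 = 0.0254 m³/s.
Cross-sectional area A = πD²/4 = π(0.508)²/4 = 0.2027 m²; mean velocity V = Q/A = 0.0254/0.2027 = 0.1253 m/s.
Reynolds number Re = ρVD/μ = 791 · 0.1253 · 0.508 / 0.00136 = 3.703e+04.
Re > 4000 → turbulent. Relative roughness ε/D = 0.00324/0.508 = 0.00638. Haaland: 1/√f = -1.8 log₁₀[(0.00638/3.7)^1.11 + 6.9/3.703e+04] = -1.8 log₁₀[0.000856 + 0.000186] = 5.368, so f = 0.03471.
Total minor-loss coefficient ΣK = 3·8.4 + 4·0.48 = 27.1.
ΔP = [f·L/D + ΣK]·(ρV²/2) = [0.03471·354/0.508 + 27.1]·(791·0.1253²/2) = [24.19 + 27.1]·6.211 = 318.7 Pa.
Head loss h_f = ΔP/(ρg) = 318.7/(791·9.81) = 0.0411 m.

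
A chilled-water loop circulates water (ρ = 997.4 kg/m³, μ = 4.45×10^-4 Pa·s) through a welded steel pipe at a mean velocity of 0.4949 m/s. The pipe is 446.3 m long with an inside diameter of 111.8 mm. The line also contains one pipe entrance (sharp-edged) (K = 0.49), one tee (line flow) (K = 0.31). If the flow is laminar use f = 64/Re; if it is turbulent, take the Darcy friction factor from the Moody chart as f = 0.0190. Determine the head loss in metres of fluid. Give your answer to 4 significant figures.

h_f ≈ 0.9568 m

Reynolds number Re = ρVD/μ = 997.4 · 0.4949 · 0.1118 / 0.000445 = 1.24e+05.
Re > 4000 → turbulent; use the Moody-chart value f = 0.0190.
Total minor-loss coefficient ΣK = 1·0.49 + 1·0.31 = 0.8.
ΔP = [f·L/D + ΣK]·(ρV²/2) = [0.019·446.3/0.1118 + 0.8]·(997.4·0.4949²/2) = [75.85 + 0.8]·122.1 = 9362 Pa.
Head loss h_f = ΔP/(ρg) = 9362/(997.4·9.81) = 0.9568 m.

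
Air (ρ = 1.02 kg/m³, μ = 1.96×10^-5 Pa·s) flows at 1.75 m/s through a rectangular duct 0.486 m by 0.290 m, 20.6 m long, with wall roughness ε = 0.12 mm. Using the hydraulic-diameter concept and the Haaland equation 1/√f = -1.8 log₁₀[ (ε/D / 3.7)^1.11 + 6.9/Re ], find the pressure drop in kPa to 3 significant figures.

ΔP ≈ 0.00209 kPa

Hydraulic diameter D_h = 4A/P = 4·(0.486·0.29)/(2·(0.486+0.29)) = 0.5638/1.552 = 0.3632 m.
Re = ρVD_h/μ = 1.02·1.75·0.3632/1.96e-05 = 3.308e+04.
ε/D_h = 0.00012/0.3632 = 0.00033; Haaland gives 1/√f = -1.8 log₁₀[3.2e-05+0.000209] = 6.514, so f = 0.02357.
ΔP = f(L/D_h)(ρV²/2) = 0.02357·20.6/0.3632·1.562 = 2.088 Pa.
ΔP = 0.00209 kPa.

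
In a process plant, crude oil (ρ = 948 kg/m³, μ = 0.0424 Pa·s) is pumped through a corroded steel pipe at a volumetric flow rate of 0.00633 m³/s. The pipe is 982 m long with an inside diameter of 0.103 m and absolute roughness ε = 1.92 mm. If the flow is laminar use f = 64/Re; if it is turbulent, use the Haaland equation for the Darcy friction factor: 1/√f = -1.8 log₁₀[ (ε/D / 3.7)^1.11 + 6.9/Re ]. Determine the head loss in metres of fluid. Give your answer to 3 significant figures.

Cross-sectional area A = πD²/4 = π(0.103)²/4 = 0.008332 m²; mean velocity V = Q/A = 0.00633/0.008332 = 0.7597 m/s.
Reynolds number Re = ρVD/μ = 948 · 0.7597 · 0.103 / 0.0424 = 1750.
Re < 2300 → laminar flow, so f = 64/Re = 64/1750 = 0.03658 (the turbulent correlation is not needed).
Darcy-Weisbach: ΔP = f(L/D)(ρV²/2) = 0.03658·(982/0.103)·(948·0.7597²/2) = 0.03658·9534·273.6 = 9.541e+04 Pa.
Head loss h_f = ΔP/(ρg) = 9.541e+04/(948·9.81) = 10.3 m.

h_f ≈ 10.3 m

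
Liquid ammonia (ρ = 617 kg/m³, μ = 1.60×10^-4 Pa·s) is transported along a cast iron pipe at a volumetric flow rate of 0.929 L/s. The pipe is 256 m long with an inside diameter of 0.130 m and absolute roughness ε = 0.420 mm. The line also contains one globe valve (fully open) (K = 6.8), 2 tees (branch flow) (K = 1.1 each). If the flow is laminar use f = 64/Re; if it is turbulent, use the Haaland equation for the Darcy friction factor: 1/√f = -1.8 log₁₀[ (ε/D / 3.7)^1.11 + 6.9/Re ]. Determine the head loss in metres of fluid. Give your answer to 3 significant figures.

Q = 0.929 L/s = 0.929/1000 = 0.000929 m³/s.
Cross-sectional area A = πD²/4 = π(0.13)²/4 = 0.01327 m²; mean velocity V = Q/A = 0.000929/0.01327 = 0.06999 m/s.
Reynolds number Re = ρVD/μ = 617 · 0.06999 · 0.13 / 0.00016 = 3.509e+04.
Re > 4000 → turbulent. Relative roughness ε/D = 0.00042/0.13 = 0.00323. Haaland: 1/√f = -1.8 log₁₀[(0.00323/3.7)^1.11 + 6.9/3.509e+04] = -1.8 log₁₀[0.000402 + 0.000197] = 5.801, so f = 0.02972.
Total minor-loss coefficient ΣK = 1·6.8 + 2·1.1 = 9.
ΔP = [f·L/D + ΣK]·(ρV²/2) = [0.02972·256/0.13 + 9]·(617·0.06999²/2) = [58.53 + 9]·1.511 = 102 Pa.
Head loss h_f = ΔP/(ρg) = 102/(617·9.81) = 0.0169 m.

h_f ≈ 0.0169 m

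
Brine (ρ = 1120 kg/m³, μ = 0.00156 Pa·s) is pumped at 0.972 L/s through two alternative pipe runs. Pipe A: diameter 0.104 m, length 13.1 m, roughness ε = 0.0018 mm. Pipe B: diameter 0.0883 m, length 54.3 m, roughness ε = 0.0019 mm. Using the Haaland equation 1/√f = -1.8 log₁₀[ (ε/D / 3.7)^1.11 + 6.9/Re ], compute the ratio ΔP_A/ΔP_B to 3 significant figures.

ΔP_A/ΔP_B ≈ 0.111

Pipe A: V = Q/A = 0.000972/0.008495 = 0.1144 m/s; Re = 8544; ε/D = 1.73e-05; Haaland → f = 0.03228; ΔP_A = f(L/D)(ρV²/2) = 29.81 Pa.
Pipe B: V = Q/A = 0.000972/0.006124 = 0.1587 m/s; Re = 1.006e+04; ε/D = 2.15e-05; Haaland → f = 0.03085; ΔP_B = f(L/D)(ρV²/2) = 267.7 Pa.
ΔP_A/ΔP_B = 29.81/267.7 = 0.111.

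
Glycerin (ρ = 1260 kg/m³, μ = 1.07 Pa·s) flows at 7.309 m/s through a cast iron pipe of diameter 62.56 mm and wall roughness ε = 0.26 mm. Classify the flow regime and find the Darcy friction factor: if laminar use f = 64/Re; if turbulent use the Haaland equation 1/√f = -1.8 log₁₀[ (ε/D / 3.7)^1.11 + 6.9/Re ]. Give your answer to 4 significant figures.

Re = ρVD/μ = 1260·7.309·0.06256/1.07 = 538.4.
Re < 2300 → laminar, so f = 64/Re = 0.1189 (roughness is irrelevant in laminar flow).

f ≈ 0.1189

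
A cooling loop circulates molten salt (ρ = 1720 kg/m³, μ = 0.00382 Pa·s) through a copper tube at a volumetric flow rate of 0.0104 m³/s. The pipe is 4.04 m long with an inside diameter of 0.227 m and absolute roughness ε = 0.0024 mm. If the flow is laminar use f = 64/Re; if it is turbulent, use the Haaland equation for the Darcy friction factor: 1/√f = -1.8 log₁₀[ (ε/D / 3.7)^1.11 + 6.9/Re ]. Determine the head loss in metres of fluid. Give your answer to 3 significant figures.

Cross-sectional area A = πD²/4 = π(0.227)²/4 = 0.04047 m²; mean velocity V = Q/A = 0.0104/0.04047 = 0.257 m/s.
Reynolds number Re = ρVD/μ = 1720 · 0.257 · 0.227 / 0.00382 = 2.627e+04.
Re > 4000 → turbulent. Relative roughness ε/D = 2.4e-06/0.227 = 1.06e-05. Haaland: 1/√f = -1.8 log₁₀[(1.06e-05/3.7)^1.11 + 6.9/2.627e+04] = -1.8 log₁₀[7.02e-07 + 0.000263] = 6.443, so f = 0.02409.
Darcy-Weisbach: ΔP = f(L/D)(ρV²/2) = 0.02409·(4.04/0.227)·(1720·0.257²/2) = 0.02409·17.8·56.79 = 24.35 Pa.
Head loss h_f = ΔP/(ρg) = 24.35/(1720·9.81) = 0.00144 m.

h_f ≈ 0.00144 m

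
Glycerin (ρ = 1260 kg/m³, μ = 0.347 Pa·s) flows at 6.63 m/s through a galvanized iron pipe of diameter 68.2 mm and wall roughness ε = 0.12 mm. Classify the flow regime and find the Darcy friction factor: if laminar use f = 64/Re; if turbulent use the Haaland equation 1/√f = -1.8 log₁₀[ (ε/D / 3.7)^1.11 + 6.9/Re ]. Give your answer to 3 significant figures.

Re = ρVD/μ = 1260·6.63·0.0682/0.347 = 1642.
Re < 2300 → laminar, so f = 64/Re = 0.03898 (roughness is irrelevant in laminar flow).

f ≈ 0.0390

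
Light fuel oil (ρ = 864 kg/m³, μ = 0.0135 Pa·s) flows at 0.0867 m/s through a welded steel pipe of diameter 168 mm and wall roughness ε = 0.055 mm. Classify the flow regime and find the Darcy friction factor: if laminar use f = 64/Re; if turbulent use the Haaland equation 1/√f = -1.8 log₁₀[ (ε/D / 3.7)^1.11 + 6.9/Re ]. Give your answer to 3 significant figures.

f ≈ 0.0687

Re = ρVD/μ = 864·0.0867·0.168/0.0135 = 932.2.
Re < 2300 → laminar, so f = 64/Re = 0.06865 (roughness is irrelevant in laminar flow).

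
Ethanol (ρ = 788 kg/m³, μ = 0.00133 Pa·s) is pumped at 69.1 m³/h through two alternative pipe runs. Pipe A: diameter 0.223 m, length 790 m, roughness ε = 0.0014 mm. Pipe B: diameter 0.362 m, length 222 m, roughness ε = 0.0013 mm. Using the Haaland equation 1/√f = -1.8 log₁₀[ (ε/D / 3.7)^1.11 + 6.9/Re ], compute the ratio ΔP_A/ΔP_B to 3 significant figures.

ΔP_A/ΔP_B ≈ 36.0

Pipe A: V = Q/A = 0.01919/0.03906 = 0.4914 m/s; Re = 6.493e+04; ε/D = 6.28e-06; Haaland → f = 0.01956; ΔP_A = f(L/D)(ρV²/2) = 6595 Pa.
Pipe B: V = Q/A = 0.01919/0.1029 = 0.1865 m/s; Re = 4e+04; ε/D = 3.59e-06; Haaland → f = 0.0218; ΔP_B = f(L/D)(ρV²/2) = 183.2 Pa.
ΔP_A/ΔP_B = 6595/183.2 = 36.0.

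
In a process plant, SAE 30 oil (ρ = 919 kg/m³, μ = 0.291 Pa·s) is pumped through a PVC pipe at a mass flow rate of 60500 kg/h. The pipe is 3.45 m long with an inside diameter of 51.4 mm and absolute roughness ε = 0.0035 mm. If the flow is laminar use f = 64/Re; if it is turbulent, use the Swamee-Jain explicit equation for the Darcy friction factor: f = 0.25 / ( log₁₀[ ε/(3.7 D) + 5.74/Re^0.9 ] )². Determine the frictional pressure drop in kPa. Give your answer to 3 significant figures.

ṁ = 60500 kg/h = 60500/3600 = 16.81 kg/s.
A = πD²/4 = π(0.0514)²/4 = 0.002075 m²; mean velocity V = ṁ/(ρA) = 16.81/(919 · 0.002075) = 8.813 m/s.
Reynolds number Re = ρVD/μ = 919 · 8.813 · 0.0514 / 0.291 = 1431.
Re < 2300 → laminar flow, so f = 64/Re = 64/1431 = 0.04474 (the turbulent correlation is not needed).
Darcy-Weisbach: ΔP = f(L/D)(ρV²/2) = 0.04474·(3.45/0.0514)·(919·8.813²/2) = 0.04474·67.12·3.569e+04 = 1.072e+05 Pa.
ΔP = 1.072e+05 Pa = 107 kPa.

ΔP ≈ 107 kPa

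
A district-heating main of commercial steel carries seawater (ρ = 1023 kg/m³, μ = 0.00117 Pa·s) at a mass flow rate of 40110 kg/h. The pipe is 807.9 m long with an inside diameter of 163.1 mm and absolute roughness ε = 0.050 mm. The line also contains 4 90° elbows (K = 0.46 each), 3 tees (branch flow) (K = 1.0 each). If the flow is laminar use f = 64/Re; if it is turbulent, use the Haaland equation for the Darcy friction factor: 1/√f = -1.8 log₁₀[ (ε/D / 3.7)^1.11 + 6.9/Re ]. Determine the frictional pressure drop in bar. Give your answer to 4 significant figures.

ṁ = 40110 kg/h = 40110/3600 = 11.14 kg/s.
A = πD²/4 = π(0.1631)²/4 = 0.02089 m²; mean velocity V = ṁ/(ρA) = 11.14/(1023 · 0.02089) = 0.5213 m/s.
Reynolds number Re = ρVD/μ = 1023 · 0.5213 · 0.1631 / 0.00117 = 7.434e+04.
Re > 4000 → turbulent. Relative roughness ε/D = 5e-05/0.1631 = 0.000307. Haaland: 1/√f = -1.8 log₁₀[(0.000307/3.7)^1.11 + 6.9/7.434e+04] = -1.8 log₁₀[2.95e-05 + 9.28e-05] = 7.043, so f = 0.02016.
Total minor-loss coefficient ΣK = 4·0.46 + 3·1 = 4.84.
ΔP = [f·L/D + ΣK]·(ρV²/2) = [0.02016·807.9/0.1631 + 4.84]·(1023·0.5213²/2) = [99.87 + 4.84]·139 = 1.455e+04 Pa.
ΔP = 1.455e+04 Pa = 0.1455 bar.

ΔP ≈ 0.1455 bar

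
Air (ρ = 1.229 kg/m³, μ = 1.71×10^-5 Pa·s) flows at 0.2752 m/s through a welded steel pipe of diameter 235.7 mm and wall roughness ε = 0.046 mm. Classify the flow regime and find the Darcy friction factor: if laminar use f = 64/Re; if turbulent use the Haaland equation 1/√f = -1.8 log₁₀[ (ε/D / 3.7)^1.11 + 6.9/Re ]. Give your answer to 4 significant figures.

Re = ρVD/μ = 1.229·0.2752·0.2357/1.71e-05 = 4662.
Re > 4000 → turbulent. ε/D = 4.6e-05/0.2357 = 0.000195; Haaland: 1/√f = -1.8 log₁₀[1.78e-05 + 0.00148] = 5.084, so f = 0.03869.

f ≈ 0.03869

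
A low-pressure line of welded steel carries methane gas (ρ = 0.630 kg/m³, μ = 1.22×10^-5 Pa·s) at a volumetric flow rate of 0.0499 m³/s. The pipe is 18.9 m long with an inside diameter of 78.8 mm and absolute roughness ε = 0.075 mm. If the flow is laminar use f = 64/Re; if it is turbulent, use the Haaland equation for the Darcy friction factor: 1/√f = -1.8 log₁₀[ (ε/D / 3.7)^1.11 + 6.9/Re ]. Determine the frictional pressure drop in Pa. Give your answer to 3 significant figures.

ΔP ≈ 192 Pa

Cross-sectional area A = πD²/4 = π(0.0788)²/4 = 0.004877 m²; mean velocity V = Q/A = 0.0499/0.004877 = 10.23 m/s.
Reynolds number Re = ρVD/μ = 0.63 · 10.23 · 0.0788 / 1.22e-05 = 4.164e+04.
Re > 4000 → turbulent. Relative roughness ε/D = 7.5e-05/0.0788 = 0.000952. Haaland: 1/√f = -1.8 log₁₀[(0.000952/3.7)^1.11 + 6.9/4.164e+04] = -1.8 log₁₀[0.000104 + 0.000166] = 6.425, so f = 0.02422.
Darcy-Weisbach: ΔP = f(L/D)(ρV²/2) = 0.02422·(18.9/0.0788)·(0.63·10.23²/2) = 0.02422·239.8·32.98 = 191.6 Pa.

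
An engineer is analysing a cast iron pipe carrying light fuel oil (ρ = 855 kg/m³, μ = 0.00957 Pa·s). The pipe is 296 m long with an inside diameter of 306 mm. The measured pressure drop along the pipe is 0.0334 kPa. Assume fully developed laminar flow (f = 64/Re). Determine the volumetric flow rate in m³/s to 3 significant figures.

For laminar flow, f = 64/Re with Re = ρVD/μ, so Darcy-Weisbach reduces to ΔP = 32μLV/D². Solving for V: V = ΔP·D²/(32μL) = 33.4·(0.306)²/(32·0.00957·296) = 0.0345 m/s.
Check: Re = ρVD/μ = 855·0.0345·0.306/0.00957 = 943.2 < 2300, so the laminar assumption holds.
Q = V·A = 0.0345·(π/4·0.306²) = 0.002537 m³/s = 0.00254 m³/s.

Q ≈ 0.00254 m³/s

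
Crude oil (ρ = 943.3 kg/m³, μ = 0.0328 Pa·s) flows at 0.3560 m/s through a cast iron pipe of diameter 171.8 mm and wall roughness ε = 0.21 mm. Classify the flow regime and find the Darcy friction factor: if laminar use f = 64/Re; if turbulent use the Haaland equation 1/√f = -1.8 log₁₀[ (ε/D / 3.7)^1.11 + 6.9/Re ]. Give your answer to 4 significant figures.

f ≈ 0.03639

Re = ρVD/μ = 943.3·0.356·0.1718/0.0328 = 1759.
Re < 2300 → laminar, so f = 64/Re = 0.03639 (roughness is irrelevant in laminar flow).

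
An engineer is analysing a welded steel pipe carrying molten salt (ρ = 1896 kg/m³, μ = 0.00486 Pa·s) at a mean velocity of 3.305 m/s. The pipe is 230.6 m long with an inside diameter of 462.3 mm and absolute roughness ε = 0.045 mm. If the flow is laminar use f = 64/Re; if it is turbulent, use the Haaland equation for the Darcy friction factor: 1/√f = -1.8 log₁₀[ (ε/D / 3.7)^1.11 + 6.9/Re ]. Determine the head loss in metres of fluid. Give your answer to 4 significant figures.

h_f ≈ 3.875 m

Reynolds number Re = ρVD/μ = 1896 · 3.305 · 0.4623 / 0.00486 = 5.961e+05.
Re > 4000 → turbulent. Relative roughness ε/D = 4.5e-05/0.4623 = 9.73e-05. Haaland: 1/√f = -1.8 log₁₀[(9.73e-05/3.7)^1.11 + 6.9/5.961e+05] = -1.8 log₁₀[8.25e-06 + 1.16e-05] = 8.465, so f = 0.01396.
Darcy-Weisbach: ΔP = f(L/D)(ρV²/2) = 0.01396·(230.6/0.4623)·(1896·3.305²/2) = 0.01396·498.8·1.036e+04 = 7.208e+04 Pa.
Head loss h_f = ΔP/(ρg) = 7.208e+04/(1896·9.81) = 3.875 m.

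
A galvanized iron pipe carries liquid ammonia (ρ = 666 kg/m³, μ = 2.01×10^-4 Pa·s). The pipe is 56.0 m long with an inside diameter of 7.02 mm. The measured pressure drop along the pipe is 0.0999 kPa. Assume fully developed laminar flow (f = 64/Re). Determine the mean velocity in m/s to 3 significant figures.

V ≈ 0.0137 m/s

For laminar flow, f = 64/Re with Re = ρVD/μ, so Darcy-Weisbach reduces to ΔP = 32μLV/D². Solving for V: V = ΔP·D²/(32μL) = 99.9·(0.00702)²/(32·0.000201·56) = 0.01367 m/s.
Check: Re = ρVD/μ = 666·0.01367·0.00702/0.000201 = 317.9 < 2300, so the laminar assumption holds.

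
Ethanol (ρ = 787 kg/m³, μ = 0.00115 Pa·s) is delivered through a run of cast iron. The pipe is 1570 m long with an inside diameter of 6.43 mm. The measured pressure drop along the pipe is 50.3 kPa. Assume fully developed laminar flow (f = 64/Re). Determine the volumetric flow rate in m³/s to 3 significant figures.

Q ≈ 1.17×10^-6 m³/s

For laminar flow, f = 64/Re with Re = ρVD/μ, so Darcy-Weisbach reduces to ΔP = 32μLV/D². Solving for V: V = ΔP·D²/(32μL) = 5.03e+04·(0.00643)²/(32·0.00115·1570) = 0.036 m/s.
Check: Re = ρVD/μ = 787·0.036·0.00643/0.00115 = 158.4 < 2300, so the laminar assumption holds.
Q = V·A = 0.036·(π/4·0.00643²) = 1.169e-06 m³/s = 1.17×10^-6 m³/s.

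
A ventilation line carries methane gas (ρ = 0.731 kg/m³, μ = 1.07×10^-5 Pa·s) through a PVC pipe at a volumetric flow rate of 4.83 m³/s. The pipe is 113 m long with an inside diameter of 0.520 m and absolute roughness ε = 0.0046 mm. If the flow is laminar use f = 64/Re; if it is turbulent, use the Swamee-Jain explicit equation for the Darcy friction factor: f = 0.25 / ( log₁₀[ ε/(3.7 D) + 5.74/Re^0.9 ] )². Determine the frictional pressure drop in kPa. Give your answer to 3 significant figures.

Cross-sectional area A = πD²/4 = π(0.52)²/4 = 0.2124 m²; mean velocity V = Q/A = 4.83/0.2124 = 22.74 m/s.
Reynolds number Re = ρVD/μ = 0.731 · 22.74 · 0.52 / 1.07e-05 = 8.08e+05.
Re > 4000 → turbulent. Relative roughness ε/D = 4.6e-06/0.52 = 8.85e-06. Swamee-Jain: f = 0.25/(log₁₀[8.85e-06/3.7 + 5.74/8.08e+05^0.9])² = 0.25/(log₁₀[2.39e-06 + 2.77e-05])² = 0.25/(-4.522)² = 0.01223.
Darcy-Weisbach: ΔP = f(L/D)(ρV²/2) = 0.01223·(113/0.52)·(0.731·22.74²/2) = 0.01223·217.3·189.1 = 502.3 Pa.
ΔP = 502.3 Pa = 0.502 kPa.

ΔP ≈ 0.502 kPa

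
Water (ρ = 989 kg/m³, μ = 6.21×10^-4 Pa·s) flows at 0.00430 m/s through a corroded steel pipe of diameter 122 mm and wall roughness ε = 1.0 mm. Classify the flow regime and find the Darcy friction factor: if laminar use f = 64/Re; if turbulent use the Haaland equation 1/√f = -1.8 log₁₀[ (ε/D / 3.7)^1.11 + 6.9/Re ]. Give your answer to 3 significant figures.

Re = ρVD/μ = 989·0.0043·0.122/0.000621 = 835.5.
Re < 2300 → laminar, so f = 64/Re = 0.0766 (roughness is irrelevant in laminar flow).

f ≈ 0.0766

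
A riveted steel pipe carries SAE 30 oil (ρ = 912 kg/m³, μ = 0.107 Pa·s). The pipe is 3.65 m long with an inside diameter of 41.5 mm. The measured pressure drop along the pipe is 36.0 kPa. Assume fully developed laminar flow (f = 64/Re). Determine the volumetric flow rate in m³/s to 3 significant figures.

Q ≈ 0.00671 m³/s

For laminar flow, f = 64/Re with Re = ρVD/μ, so Darcy-Weisbach reduces to ΔP = 32μLV/D². Solving for V: V = ΔP·D²/(32μL) = 3.6e+04·(0.0415)²/(32·0.107·3.65) = 4.961 m/s.
Check: Re = ρVD/μ = 912·4.961·0.0415/0.107 = 1755 < 2300, so the laminar assumption holds.
Q = V·A = 4.961·(π/4·0.0415²) = 0.006711 m³/s = 0.00671 m³/s.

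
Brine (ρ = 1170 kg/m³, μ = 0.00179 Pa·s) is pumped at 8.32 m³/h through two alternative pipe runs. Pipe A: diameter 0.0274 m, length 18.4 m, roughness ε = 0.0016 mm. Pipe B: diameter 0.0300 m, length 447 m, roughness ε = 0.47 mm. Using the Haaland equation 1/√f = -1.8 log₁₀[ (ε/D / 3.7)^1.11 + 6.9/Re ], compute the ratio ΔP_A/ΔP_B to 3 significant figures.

Pipe A: V = Q/A = 0.002311/0.0005896 = 3.919 m/s; Re = 7.02e+04; ε/D = 5.84e-05; Haaland → f = 0.01941; ΔP_A = f(L/D)(ρV²/2) = 1.172e+05 Pa.
Pipe B: V = Q/A = 0.002311/0.0007069 = 3.27 m/s; Re = 6.411e+04; ε/D = 0.0157; Haaland → f = 0.04515; ΔP_B = f(L/D)(ρV²/2) = 4.207e+06 Pa.
ΔP_A/ΔP_B = 1.172e+05/4.207e+06 = 0.0278.

ΔP_A/ΔP_B ≈ 0.0278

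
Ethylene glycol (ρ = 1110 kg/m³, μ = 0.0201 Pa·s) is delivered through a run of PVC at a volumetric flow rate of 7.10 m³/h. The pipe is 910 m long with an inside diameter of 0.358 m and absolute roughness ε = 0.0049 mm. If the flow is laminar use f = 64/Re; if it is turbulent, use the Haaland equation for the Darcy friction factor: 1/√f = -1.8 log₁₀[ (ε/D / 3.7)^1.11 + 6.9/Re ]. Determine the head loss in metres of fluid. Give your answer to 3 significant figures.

h_f ≈ 0.00822 m

Q = 7.10 m³/h = 7.10/3600 = 0.001972 m³/s.
Cross-sectional area A = πD²/4 = π(0.358)²/4 = 0.1007 m²; mean velocity V = Q/A = 0.001972/0.1007 = 0.01959 m/s.
Reynolds number Re = ρVD/μ = 1110 · 0.01959 · 0.358 / 0.0201 = 387.4.
Re < 2300 → laminar flow, so f = 64/Re = 64/387.4 = 0.1652 (the turbulent correlation is not needed).
Darcy-Weisbach: ΔP = f(L/D)(ρV²/2) = 0.1652·(910/0.358)·(1110·0.01959²/2) = 0.1652·2542·0.2131 = 89.48 Pa.
Head loss h_f = ΔP/(ρg) = 89.48/(1110·9.81) = 0.00822 m.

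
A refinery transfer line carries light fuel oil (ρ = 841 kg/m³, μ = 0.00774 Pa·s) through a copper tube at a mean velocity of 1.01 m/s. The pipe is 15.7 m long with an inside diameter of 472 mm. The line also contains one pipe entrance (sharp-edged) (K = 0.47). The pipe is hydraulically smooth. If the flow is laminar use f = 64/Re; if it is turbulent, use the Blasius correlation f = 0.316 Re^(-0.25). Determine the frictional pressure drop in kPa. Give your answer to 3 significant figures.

ΔP ≈ 0.500 kPa

Reynolds number Re = ρVD/μ = 841 · 1.01 · 0.472 / 0.00774 = 5.18e+04.
Re > 4000 → turbulent. Smooth-pipe (Blasius): f = 0.316 Re^(-0.25) = 0.316/(5.18e+04)^0.25 = 0.02095.
Total minor-loss coefficient ΣK = 1·0.47 = 0.47.
ΔP = [f·L/D + ΣK]·(ρV²/2) = [0.02095·15.7/0.472 + 0.47]·(841·1.01²/2) = [0.6967 + 0.47]·429 = 500.5 Pa.
ΔP = 500.5 Pa = 0.500 kPa.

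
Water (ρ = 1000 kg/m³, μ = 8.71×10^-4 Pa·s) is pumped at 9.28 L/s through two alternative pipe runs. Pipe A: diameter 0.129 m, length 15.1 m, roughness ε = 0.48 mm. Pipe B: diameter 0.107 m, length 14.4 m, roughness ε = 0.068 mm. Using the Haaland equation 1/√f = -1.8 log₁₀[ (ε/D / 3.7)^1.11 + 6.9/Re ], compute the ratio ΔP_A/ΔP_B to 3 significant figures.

ΔP_A/ΔP_B ≈ 0.591

Pipe A: V = Q/A = 0.00928/0.01307 = 0.71 m/s; Re = 1.052e+05; ε/D = 0.00372; Haaland → f = 0.02885; ΔP_A = f(L/D)(ρV²/2) = 851.4 Pa.
Pipe B: V = Q/A = 0.00928/0.008992 = 1.032 m/s; Re = 1.268e+05; ε/D = 0.000636; Haaland → f = 0.0201; ΔP_B = f(L/D)(ρV²/2) = 1441 Pa.
ΔP_A/ΔP_B = 851.4/1441 = 0.591.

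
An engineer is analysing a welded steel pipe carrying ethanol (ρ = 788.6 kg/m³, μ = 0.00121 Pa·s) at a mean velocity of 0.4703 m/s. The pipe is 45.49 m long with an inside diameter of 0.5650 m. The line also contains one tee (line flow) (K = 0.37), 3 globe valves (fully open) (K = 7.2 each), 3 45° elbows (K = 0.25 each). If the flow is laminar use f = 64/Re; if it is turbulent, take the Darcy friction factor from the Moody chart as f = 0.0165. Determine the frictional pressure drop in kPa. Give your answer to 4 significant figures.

ΔP ≈ 2.097 kPa

Reynolds number Re = ρVD/μ = 788.6 · 0.4703 · 0.565 / 0.00121 = 1.732e+05.
Re > 4000 → turbulent; use the Moody-chart value f = 0.0165.
Total minor-loss coefficient ΣK = 1·0.37 + 3·7.2 + 3·0.25 = 22.7.
ΔP = [f·L/D + ΣK]·(ρV²/2) = [0.0165·45.49/0.565 + 22.7]·(788.6·0.4703²/2) = [1.328 + 22.7]·87.21 = 2097 Pa.
ΔP = 2097 Pa = 2.097 kPa.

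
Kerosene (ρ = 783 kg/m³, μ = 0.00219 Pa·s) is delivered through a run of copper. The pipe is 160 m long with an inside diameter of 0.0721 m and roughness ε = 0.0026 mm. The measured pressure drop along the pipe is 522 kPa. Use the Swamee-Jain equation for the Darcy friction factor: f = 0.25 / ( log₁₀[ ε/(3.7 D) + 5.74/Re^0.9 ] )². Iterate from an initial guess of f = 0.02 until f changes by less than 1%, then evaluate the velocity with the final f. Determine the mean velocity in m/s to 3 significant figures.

V ≈ 6.01 m/s

Rearranging Darcy-Weisbach: V = √(2·ΔP·D/(f·L·ρ)). With ε/D = 2.6e-06/0.0721 = 3.61e-05, iterate starting from f = 0.02:
  f = 0.02 → V = √(2·5.22e+05·0.0721/(0.02·160·783)) = 5.481 m/s; Re = ρVD/μ = 1.413e+05; f → 0.01691
  f = 0.01691 → V = 5.962 m/s; Re = 1.537e+05; f → 0.01664
  f = 0.01664 → V = 6.009 m/s; Re = 1.549e+05; f → 0.01662
Converged (Δf/f < 1%). With the final f = 0.01662: V = √(2·5.22e+05·0.0721/(0.01662·160·783)) = 6.013 m/s.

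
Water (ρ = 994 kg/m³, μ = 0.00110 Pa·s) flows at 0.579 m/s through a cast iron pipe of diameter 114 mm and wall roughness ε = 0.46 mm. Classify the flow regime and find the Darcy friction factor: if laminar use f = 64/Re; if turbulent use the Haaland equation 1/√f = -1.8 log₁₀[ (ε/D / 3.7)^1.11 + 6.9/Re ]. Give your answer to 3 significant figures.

Re = ρVD/μ = 994·0.579·0.114/0.0011 = 5.965e+04.
Re > 4000 → turbulent. ε/D = 0.00046/0.114 = 0.00404; Haaland: 1/√f = -1.8 log₁₀[0.000515 + 0.000116] = 5.76, so f = 0.03014.

f ≈ 0.0301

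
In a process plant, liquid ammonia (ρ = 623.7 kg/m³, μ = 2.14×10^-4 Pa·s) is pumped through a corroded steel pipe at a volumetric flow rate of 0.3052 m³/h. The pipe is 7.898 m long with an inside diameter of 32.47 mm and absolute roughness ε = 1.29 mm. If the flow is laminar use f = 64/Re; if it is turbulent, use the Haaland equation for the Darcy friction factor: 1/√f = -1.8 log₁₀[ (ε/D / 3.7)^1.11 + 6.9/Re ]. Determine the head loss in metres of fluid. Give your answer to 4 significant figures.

Q = 0.3052 m³/h = 0.3052/3600 = 8.478e-05 m³/s.
Cross-sectional area A = πD²/4 = π(0.03247)²/4 = 0.000828 m²; mean velocity V = Q/A = 8.478e-05/0.000828 = 0.1024 m/s.
Reynolds number Re = ρVD/μ = 623.7 · 0.1024 · 0.03247 / 0.000214 = 9689.
Re > 4000 → turbulent. Relative roughness ε/D = 0.00129/0.03247 = 0.0397. Haaland: 1/√f = -1.8 log₁₀[(0.0397/3.7)^1.11 + 6.9/9689] = -1.8 log₁₀[0.00652 + 0.000712] = 3.853, so f = 0.06735.
Darcy-Weisbach: ΔP = f(L/D)(ρV²/2) = 0.06735·(7.898/0.03247)·(623.7·0.1024²/2) = 0.06735·243.2·3.269 = 53.55 Pa.
Head loss h_f = ΔP/(ρg) = 53.55/(623.7·9.81) = 0.008753 m.

h_f ≈ 0.008753 m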